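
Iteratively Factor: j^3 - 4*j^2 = (j)*(j^2 - 4*j) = j*(j - 4)*(j)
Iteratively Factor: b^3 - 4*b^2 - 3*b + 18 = (b + 2)*(b^2 - 6*b + 9) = (b - 3)*(b + 2)*(b - 3)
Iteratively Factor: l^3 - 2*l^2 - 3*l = (l)*(l^2 - 2*l - 3) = l*(l + 1)*(l - 3)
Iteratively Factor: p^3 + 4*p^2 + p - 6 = (p + 3)*(p^2 + p - 2) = (p + 2)*(p + 3)*(p - 1)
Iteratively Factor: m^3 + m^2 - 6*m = (m + 3)*(m^2 - 2*m) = (m - 2)*(m + 3)*(m)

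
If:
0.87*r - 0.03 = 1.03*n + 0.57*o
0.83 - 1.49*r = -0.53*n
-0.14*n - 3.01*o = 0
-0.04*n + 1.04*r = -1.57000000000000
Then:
No Solution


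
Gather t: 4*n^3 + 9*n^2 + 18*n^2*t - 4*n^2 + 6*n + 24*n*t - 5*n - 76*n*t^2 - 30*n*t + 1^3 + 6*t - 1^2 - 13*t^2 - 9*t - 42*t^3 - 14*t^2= 4*n^3 + 5*n^2 + n - 42*t^3 + t^2*(-76*n - 27) + t*(18*n^2 - 6*n - 3)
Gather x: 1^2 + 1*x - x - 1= 0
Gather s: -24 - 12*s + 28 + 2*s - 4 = -10*s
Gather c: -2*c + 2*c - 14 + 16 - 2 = 0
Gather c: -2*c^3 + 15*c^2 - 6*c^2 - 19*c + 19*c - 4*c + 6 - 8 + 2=-2*c^3 + 9*c^2 - 4*c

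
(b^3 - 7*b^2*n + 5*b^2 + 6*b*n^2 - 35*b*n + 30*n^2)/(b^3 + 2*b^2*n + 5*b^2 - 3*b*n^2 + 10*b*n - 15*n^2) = (b - 6*n)/(b + 3*n)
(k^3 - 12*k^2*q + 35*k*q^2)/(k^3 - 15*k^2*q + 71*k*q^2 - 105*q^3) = k/(k - 3*q)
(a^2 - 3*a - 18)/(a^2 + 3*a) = (a - 6)/a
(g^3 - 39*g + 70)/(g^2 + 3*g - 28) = (g^2 - 7*g + 10)/(g - 4)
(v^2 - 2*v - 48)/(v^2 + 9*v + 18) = (v - 8)/(v + 3)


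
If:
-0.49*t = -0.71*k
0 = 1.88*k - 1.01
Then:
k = 0.54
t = 0.78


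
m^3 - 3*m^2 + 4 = (m - 2)^2*(m + 1)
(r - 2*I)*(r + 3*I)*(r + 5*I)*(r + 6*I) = r^4 + 12*I*r^3 - 35*r^2 + 36*I*r - 180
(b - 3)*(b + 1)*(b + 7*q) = b^3 + 7*b^2*q - 2*b^2 - 14*b*q - 3*b - 21*q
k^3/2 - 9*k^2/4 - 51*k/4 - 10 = (k/2 + 1/2)*(k - 8)*(k + 5/2)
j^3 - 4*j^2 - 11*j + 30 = (j - 5)*(j - 2)*(j + 3)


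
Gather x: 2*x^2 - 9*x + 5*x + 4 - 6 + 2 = 2*x^2 - 4*x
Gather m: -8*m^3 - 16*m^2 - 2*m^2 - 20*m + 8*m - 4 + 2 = -8*m^3 - 18*m^2 - 12*m - 2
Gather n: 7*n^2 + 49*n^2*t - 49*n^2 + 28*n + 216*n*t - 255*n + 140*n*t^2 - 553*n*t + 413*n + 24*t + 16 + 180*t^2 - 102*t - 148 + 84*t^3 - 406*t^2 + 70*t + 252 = n^2*(49*t - 42) + n*(140*t^2 - 337*t + 186) + 84*t^3 - 226*t^2 - 8*t + 120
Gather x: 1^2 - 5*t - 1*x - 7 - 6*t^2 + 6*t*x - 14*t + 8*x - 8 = -6*t^2 - 19*t + x*(6*t + 7) - 14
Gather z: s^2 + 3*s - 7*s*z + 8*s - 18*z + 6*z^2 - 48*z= s^2 + 11*s + 6*z^2 + z*(-7*s - 66)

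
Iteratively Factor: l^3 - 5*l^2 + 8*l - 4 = (l - 1)*(l^2 - 4*l + 4) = (l - 2)*(l - 1)*(l - 2)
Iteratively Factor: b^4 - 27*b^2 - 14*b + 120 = (b - 5)*(b^3 + 5*b^2 - 2*b - 24) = (b - 5)*(b + 4)*(b^2 + b - 6) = (b - 5)*(b - 2)*(b + 4)*(b + 3)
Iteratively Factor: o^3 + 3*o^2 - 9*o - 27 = (o - 3)*(o^2 + 6*o + 9) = (o - 3)*(o + 3)*(o + 3)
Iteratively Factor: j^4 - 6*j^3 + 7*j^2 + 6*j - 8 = (j - 2)*(j^3 - 4*j^2 - j + 4) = (j - 2)*(j + 1)*(j^2 - 5*j + 4) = (j - 2)*(j - 1)*(j + 1)*(j - 4)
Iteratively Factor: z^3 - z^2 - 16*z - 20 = (z + 2)*(z^2 - 3*z - 10) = (z - 5)*(z + 2)*(z + 2)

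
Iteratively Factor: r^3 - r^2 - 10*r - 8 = (r + 2)*(r^2 - 3*r - 4) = (r + 1)*(r + 2)*(r - 4)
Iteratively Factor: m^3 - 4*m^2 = (m)*(m^2 - 4*m) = m^2*(m - 4)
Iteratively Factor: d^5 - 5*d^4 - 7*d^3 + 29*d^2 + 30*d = (d)*(d^4 - 5*d^3 - 7*d^2 + 29*d + 30) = d*(d + 1)*(d^3 - 6*d^2 - d + 30) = d*(d + 1)*(d + 2)*(d^2 - 8*d + 15) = d*(d - 3)*(d + 1)*(d + 2)*(d - 5)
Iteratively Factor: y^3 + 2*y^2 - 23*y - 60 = (y + 4)*(y^2 - 2*y - 15) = (y + 3)*(y + 4)*(y - 5)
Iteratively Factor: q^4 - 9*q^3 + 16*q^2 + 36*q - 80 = (q - 5)*(q^3 - 4*q^2 - 4*q + 16) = (q - 5)*(q - 2)*(q^2 - 2*q - 8) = (q - 5)*(q - 4)*(q - 2)*(q + 2)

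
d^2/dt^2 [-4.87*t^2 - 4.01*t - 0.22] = -9.74000000000000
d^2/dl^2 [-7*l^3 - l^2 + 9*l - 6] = -42*l - 2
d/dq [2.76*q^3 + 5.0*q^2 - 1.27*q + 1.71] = 8.28*q^2 + 10.0*q - 1.27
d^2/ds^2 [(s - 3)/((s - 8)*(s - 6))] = 2*(s^3 - 9*s^2 - 18*s + 228)/(s^6 - 42*s^5 + 732*s^4 - 6776*s^3 + 35136*s^2 - 96768*s + 110592)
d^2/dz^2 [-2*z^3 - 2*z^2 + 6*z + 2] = -12*z - 4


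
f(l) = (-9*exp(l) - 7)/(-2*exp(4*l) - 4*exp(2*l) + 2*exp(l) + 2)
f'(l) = (-9*exp(l) - 7)*(8*exp(4*l) + 8*exp(2*l) - 2*exp(l))/(-2*exp(4*l) - 4*exp(2*l) + 2*exp(l) + 2)^2 - 9*exp(l)/(-2*exp(4*l) - 4*exp(2*l) + 2*exp(l) + 2)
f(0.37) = 1.63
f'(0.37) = -5.46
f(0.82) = 0.41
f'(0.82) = -1.21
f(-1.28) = -4.25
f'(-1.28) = -1.33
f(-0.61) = -6.87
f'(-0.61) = -10.65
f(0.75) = 0.50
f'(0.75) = -1.50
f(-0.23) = -53.02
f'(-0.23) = -1347.73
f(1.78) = 0.02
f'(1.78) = -0.07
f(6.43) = 0.00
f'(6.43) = -0.00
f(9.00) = 0.00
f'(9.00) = 0.00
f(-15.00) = -3.50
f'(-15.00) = 0.00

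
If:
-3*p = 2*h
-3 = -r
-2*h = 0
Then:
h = 0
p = 0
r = 3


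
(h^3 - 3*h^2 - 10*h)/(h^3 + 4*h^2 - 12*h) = (h^2 - 3*h - 10)/(h^2 + 4*h - 12)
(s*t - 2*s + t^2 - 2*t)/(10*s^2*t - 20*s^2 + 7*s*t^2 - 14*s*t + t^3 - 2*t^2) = (s + t)/(10*s^2 + 7*s*t + t^2)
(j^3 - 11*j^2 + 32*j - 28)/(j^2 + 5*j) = (j^3 - 11*j^2 + 32*j - 28)/(j*(j + 5))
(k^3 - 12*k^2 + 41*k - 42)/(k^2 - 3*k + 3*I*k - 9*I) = (k^2 - 9*k + 14)/(k + 3*I)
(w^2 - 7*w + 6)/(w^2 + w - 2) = (w - 6)/(w + 2)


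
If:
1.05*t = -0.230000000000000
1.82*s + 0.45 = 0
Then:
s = -0.25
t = -0.22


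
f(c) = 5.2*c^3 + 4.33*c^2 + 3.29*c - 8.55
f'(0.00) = 3.29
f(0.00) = -8.55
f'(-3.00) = 117.71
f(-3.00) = -119.85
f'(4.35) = 336.15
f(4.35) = 515.72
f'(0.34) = 8.04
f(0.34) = -6.73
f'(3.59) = 235.43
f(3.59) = 299.66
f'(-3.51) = 165.09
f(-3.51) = -191.62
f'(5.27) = 482.19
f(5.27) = 890.13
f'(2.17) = 95.54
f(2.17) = 72.11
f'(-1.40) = 21.74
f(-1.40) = -18.94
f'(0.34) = 8.04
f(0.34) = -6.73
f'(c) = 15.6*c^2 + 8.66*c + 3.29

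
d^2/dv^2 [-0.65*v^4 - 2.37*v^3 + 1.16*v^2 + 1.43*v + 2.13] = -7.8*v^2 - 14.22*v + 2.32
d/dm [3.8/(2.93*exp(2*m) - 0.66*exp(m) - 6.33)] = (2.508 - 22.268*exp(m))*exp(m)/(-2.93*exp(2*m) + 0.66*exp(m) + 6.33)^2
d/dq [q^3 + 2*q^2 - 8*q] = 3*q^2 + 4*q - 8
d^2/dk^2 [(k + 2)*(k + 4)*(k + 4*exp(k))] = 4*k^2*exp(k) + 40*k*exp(k) + 6*k + 88*exp(k) + 12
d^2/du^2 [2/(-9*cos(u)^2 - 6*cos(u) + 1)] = 3*(216*sin(u)^4 - 156*sin(u)^2 - 131*cos(u) + 27*cos(3*u) - 120)/(-9*sin(u)^2 + 6*cos(u) + 8)^3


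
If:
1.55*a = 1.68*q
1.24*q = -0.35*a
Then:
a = 0.00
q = 0.00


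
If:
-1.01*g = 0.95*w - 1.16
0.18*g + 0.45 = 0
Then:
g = -2.50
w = 3.88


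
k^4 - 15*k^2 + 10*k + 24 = (k - 3)*(k - 2)*(k + 1)*(k + 4)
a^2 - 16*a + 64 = (a - 8)^2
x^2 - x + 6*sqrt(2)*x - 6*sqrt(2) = (x - 1)*(x + 6*sqrt(2))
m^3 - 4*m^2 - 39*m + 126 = (m - 7)*(m - 3)*(m + 6)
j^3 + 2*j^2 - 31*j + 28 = (j - 4)*(j - 1)*(j + 7)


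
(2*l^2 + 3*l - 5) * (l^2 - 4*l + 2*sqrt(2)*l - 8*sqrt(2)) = 2*l^4 - 5*l^3 + 4*sqrt(2)*l^3 - 17*l^2 - 10*sqrt(2)*l^2 - 34*sqrt(2)*l + 20*l + 40*sqrt(2)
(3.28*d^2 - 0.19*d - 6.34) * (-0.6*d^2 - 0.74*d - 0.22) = -1.968*d^4 - 2.3132*d^3 + 3.223*d^2 + 4.7334*d + 1.3948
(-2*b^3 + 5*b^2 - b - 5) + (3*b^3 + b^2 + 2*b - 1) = b^3 + 6*b^2 + b - 6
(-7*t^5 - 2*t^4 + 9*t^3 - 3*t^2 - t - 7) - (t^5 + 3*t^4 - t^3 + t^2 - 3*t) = -8*t^5 - 5*t^4 + 10*t^3 - 4*t^2 + 2*t - 7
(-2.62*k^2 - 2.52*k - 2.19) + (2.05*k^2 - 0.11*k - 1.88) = -0.57*k^2 - 2.63*k - 4.07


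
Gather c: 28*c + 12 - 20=28*c - 8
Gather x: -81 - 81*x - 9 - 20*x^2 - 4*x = -20*x^2 - 85*x - 90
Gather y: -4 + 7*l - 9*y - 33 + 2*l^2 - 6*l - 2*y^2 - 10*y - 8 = 2*l^2 + l - 2*y^2 - 19*y - 45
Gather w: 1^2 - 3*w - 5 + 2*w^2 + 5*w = 2*w^2 + 2*w - 4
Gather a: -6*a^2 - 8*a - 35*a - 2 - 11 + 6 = -6*a^2 - 43*a - 7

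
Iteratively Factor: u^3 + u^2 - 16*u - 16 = (u - 4)*(u^2 + 5*u + 4) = (u - 4)*(u + 1)*(u + 4)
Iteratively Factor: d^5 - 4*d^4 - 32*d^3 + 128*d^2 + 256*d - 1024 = (d - 4)*(d^4 - 32*d^2 + 256) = (d - 4)^2*(d^3 + 4*d^2 - 16*d - 64) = (d - 4)^3*(d^2 + 8*d + 16) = (d - 4)^3*(d + 4)*(d + 4)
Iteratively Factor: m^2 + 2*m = (m + 2)*(m)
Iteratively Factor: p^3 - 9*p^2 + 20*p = (p - 4)*(p^2 - 5*p) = (p - 5)*(p - 4)*(p)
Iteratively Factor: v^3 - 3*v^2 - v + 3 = (v + 1)*(v^2 - 4*v + 3) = (v - 1)*(v + 1)*(v - 3)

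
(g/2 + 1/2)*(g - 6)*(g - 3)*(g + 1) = g^4/2 - 7*g^3/2 + g^2/2 + 27*g/2 + 9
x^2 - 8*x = x*(x - 8)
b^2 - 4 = (b - 2)*(b + 2)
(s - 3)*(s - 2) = s^2 - 5*s + 6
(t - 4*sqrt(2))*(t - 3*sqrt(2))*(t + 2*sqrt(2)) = t^3 - 5*sqrt(2)*t^2 - 4*t + 48*sqrt(2)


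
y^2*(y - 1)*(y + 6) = y^4 + 5*y^3 - 6*y^2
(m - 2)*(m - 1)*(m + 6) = m^3 + 3*m^2 - 16*m + 12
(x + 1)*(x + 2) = x^2 + 3*x + 2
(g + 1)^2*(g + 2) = g^3 + 4*g^2 + 5*g + 2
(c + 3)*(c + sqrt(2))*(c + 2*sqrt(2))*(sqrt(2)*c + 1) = sqrt(2)*c^4 + 3*sqrt(2)*c^3 + 7*c^3 + 7*sqrt(2)*c^2 + 21*c^2 + 4*c + 21*sqrt(2)*c + 12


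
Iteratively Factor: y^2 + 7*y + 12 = (y + 4)*(y + 3)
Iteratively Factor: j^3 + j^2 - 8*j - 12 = (j - 3)*(j^2 + 4*j + 4) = (j - 3)*(j + 2)*(j + 2)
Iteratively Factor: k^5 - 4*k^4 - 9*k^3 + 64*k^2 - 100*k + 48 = (k - 1)*(k^4 - 3*k^3 - 12*k^2 + 52*k - 48) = (k - 3)*(k - 1)*(k^3 - 12*k + 16) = (k - 3)*(k - 2)*(k - 1)*(k^2 + 2*k - 8) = (k - 3)*(k - 2)*(k - 1)*(k + 4)*(k - 2)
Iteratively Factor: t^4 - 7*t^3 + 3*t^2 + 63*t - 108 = (t - 3)*(t^3 - 4*t^2 - 9*t + 36) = (t - 4)*(t - 3)*(t^2 - 9) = (t - 4)*(t - 3)*(t + 3)*(t - 3)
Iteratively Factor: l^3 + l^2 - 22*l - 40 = (l + 2)*(l^2 - l - 20) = (l - 5)*(l + 2)*(l + 4)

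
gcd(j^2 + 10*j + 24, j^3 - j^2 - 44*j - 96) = j + 4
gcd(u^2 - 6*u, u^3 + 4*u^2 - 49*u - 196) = 1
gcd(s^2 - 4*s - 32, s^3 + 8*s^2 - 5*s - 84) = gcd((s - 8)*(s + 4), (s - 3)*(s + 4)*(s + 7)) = s + 4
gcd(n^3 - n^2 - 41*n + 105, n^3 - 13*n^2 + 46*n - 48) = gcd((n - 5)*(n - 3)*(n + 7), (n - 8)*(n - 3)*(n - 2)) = n - 3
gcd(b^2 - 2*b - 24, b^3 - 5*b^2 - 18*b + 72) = b^2 - 2*b - 24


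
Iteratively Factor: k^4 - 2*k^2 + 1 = (k + 1)*(k^3 - k^2 - k + 1) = (k - 1)*(k + 1)*(k^2 - 1) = (k - 1)*(k + 1)^2*(k - 1)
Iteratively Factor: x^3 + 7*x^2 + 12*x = (x + 4)*(x^2 + 3*x) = (x + 3)*(x + 4)*(x)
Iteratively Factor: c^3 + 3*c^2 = (c + 3)*(c^2) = c*(c + 3)*(c)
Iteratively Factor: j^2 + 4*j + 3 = (j + 3)*(j + 1)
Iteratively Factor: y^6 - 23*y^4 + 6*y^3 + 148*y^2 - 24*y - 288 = (y - 3)*(y^5 + 3*y^4 - 14*y^3 - 36*y^2 + 40*y + 96) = (y - 3)*(y + 4)*(y^4 - y^3 - 10*y^2 + 4*y + 24) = (y - 3)^2*(y + 4)*(y^3 + 2*y^2 - 4*y - 8) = (y - 3)^2*(y + 2)*(y + 4)*(y^2 - 4) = (y - 3)^2*(y - 2)*(y + 2)*(y + 4)*(y + 2)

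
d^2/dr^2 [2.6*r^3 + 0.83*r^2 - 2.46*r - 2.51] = 15.6*r + 1.66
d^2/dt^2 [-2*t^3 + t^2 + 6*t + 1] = 2 - 12*t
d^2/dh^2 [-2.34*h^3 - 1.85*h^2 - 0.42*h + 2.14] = -14.04*h - 3.7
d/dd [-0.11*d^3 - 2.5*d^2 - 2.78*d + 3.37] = -0.33*d^2 - 5.0*d - 2.78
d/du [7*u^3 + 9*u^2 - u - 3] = 21*u^2 + 18*u - 1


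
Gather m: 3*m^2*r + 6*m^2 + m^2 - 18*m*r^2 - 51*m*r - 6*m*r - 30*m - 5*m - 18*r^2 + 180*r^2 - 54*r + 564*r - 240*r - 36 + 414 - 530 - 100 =m^2*(3*r + 7) + m*(-18*r^2 - 57*r - 35) + 162*r^2 + 270*r - 252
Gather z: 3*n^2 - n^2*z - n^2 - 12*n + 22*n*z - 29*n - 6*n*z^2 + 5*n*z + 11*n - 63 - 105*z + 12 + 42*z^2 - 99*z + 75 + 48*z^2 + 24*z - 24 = 2*n^2 - 30*n + z^2*(90 - 6*n) + z*(-n^2 + 27*n - 180)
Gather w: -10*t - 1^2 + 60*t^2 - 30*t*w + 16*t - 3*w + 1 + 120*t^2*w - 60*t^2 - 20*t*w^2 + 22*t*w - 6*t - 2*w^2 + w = w^2*(-20*t - 2) + w*(120*t^2 - 8*t - 2)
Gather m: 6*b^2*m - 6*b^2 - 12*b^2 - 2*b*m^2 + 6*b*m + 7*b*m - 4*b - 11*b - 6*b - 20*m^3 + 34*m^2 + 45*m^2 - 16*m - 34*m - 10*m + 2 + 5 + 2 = -18*b^2 - 21*b - 20*m^3 + m^2*(79 - 2*b) + m*(6*b^2 + 13*b - 60) + 9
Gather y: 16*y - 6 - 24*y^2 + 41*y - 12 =-24*y^2 + 57*y - 18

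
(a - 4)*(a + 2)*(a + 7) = a^3 + 5*a^2 - 22*a - 56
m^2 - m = m*(m - 1)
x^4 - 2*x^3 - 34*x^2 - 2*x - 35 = (x - 7)*(x + 5)*(x - I)*(x + I)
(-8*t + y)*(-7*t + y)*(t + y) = 56*t^3 + 41*t^2*y - 14*t*y^2 + y^3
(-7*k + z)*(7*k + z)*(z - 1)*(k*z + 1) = -49*k^3*z^2 + 49*k^3*z - 49*k^2*z + 49*k^2 + k*z^4 - k*z^3 + z^3 - z^2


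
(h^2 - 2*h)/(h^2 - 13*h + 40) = h*(h - 2)/(h^2 - 13*h + 40)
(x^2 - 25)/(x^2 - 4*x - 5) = (x + 5)/(x + 1)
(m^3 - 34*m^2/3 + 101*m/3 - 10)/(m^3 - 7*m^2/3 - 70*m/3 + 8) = (m - 5)/(m + 4)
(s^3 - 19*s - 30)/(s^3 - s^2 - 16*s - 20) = (s + 3)/(s + 2)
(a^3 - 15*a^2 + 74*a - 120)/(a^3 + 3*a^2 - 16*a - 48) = (a^2 - 11*a + 30)/(a^2 + 7*a + 12)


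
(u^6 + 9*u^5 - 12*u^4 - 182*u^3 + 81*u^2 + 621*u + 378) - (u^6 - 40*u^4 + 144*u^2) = 9*u^5 + 28*u^4 - 182*u^3 - 63*u^2 + 621*u + 378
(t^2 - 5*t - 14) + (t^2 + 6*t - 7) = 2*t^2 + t - 21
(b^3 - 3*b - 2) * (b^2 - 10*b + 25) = b^5 - 10*b^4 + 22*b^3 + 28*b^2 - 55*b - 50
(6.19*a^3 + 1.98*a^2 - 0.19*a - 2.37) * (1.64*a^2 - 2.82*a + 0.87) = 10.1516*a^5 - 14.2086*a^4 - 0.5099*a^3 - 1.6284*a^2 + 6.5181*a - 2.0619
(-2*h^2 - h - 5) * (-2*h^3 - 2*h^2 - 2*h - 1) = 4*h^5 + 6*h^4 + 16*h^3 + 14*h^2 + 11*h + 5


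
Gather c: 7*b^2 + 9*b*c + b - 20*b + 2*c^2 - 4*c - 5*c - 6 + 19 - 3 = 7*b^2 - 19*b + 2*c^2 + c*(9*b - 9) + 10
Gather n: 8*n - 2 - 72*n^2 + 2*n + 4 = -72*n^2 + 10*n + 2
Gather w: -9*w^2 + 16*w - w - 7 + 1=-9*w^2 + 15*w - 6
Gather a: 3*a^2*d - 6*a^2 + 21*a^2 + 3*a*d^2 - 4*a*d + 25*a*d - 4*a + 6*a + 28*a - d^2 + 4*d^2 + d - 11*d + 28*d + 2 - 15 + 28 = a^2*(3*d + 15) + a*(3*d^2 + 21*d + 30) + 3*d^2 + 18*d + 15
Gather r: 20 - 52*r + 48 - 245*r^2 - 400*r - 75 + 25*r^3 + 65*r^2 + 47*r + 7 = 25*r^3 - 180*r^2 - 405*r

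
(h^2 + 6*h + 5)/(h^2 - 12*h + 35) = (h^2 + 6*h + 5)/(h^2 - 12*h + 35)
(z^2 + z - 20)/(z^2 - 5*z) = (z^2 + z - 20)/(z*(z - 5))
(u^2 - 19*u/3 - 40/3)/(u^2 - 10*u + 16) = (u + 5/3)/(u - 2)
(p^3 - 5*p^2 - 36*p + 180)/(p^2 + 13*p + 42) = (p^2 - 11*p + 30)/(p + 7)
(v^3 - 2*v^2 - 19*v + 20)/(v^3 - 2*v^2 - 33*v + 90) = (v^2 + 3*v - 4)/(v^2 + 3*v - 18)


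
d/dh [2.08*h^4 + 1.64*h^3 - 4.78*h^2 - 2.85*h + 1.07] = 8.32*h^3 + 4.92*h^2 - 9.56*h - 2.85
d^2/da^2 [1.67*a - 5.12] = 0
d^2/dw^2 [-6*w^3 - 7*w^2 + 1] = -36*w - 14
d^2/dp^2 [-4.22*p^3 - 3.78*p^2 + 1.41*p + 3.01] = -25.32*p - 7.56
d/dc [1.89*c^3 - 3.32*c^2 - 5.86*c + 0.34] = 5.67*c^2 - 6.64*c - 5.86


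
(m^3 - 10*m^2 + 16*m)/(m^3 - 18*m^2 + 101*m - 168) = m*(m - 2)/(m^2 - 10*m + 21)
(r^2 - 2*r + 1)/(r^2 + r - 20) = (r^2 - 2*r + 1)/(r^2 + r - 20)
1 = 1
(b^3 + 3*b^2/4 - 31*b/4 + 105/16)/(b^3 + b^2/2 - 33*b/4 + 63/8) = (4*b - 5)/(2*(2*b - 3))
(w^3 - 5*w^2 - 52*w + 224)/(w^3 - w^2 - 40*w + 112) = (w - 8)/(w - 4)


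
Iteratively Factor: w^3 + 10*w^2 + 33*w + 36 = (w + 3)*(w^2 + 7*w + 12) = (w + 3)^2*(w + 4)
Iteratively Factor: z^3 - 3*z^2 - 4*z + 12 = (z - 2)*(z^2 - z - 6) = (z - 3)*(z - 2)*(z + 2)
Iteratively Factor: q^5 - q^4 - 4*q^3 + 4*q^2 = (q)*(q^4 - q^3 - 4*q^2 + 4*q) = q^2*(q^3 - q^2 - 4*q + 4) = q^2*(q - 1)*(q^2 - 4) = q^2*(q - 2)*(q - 1)*(q + 2)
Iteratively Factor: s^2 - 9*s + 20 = (s - 5)*(s - 4)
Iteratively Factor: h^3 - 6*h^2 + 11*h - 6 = (h - 3)*(h^2 - 3*h + 2) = (h - 3)*(h - 2)*(h - 1)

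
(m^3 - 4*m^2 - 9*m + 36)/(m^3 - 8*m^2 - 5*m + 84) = (m - 3)/(m - 7)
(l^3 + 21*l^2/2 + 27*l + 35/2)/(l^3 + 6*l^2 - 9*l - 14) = (l + 5/2)/(l - 2)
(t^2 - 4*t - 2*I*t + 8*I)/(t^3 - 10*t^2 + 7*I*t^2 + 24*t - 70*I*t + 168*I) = (t - 2*I)/(t^2 + t*(-6 + 7*I) - 42*I)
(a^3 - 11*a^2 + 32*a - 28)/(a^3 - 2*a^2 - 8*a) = (-a^3 + 11*a^2 - 32*a + 28)/(a*(-a^2 + 2*a + 8))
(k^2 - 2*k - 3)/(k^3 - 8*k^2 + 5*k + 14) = (k - 3)/(k^2 - 9*k + 14)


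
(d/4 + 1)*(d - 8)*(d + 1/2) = d^3/4 - 7*d^2/8 - 17*d/2 - 4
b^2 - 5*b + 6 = (b - 3)*(b - 2)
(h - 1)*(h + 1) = h^2 - 1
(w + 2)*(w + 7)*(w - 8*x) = w^3 - 8*w^2*x + 9*w^2 - 72*w*x + 14*w - 112*x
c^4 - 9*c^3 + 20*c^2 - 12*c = c*(c - 6)*(c - 2)*(c - 1)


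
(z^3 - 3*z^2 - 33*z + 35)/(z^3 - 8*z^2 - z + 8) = (z^2 - 2*z - 35)/(z^2 - 7*z - 8)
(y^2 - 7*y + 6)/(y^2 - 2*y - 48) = (-y^2 + 7*y - 6)/(-y^2 + 2*y + 48)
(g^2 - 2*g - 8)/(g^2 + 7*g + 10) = (g - 4)/(g + 5)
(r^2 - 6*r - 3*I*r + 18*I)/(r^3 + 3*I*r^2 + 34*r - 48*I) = (r - 6)/(r^2 + 6*I*r + 16)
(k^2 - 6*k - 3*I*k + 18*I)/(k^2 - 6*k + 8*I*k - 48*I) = (k - 3*I)/(k + 8*I)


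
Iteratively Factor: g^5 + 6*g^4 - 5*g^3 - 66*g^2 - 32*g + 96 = (g - 1)*(g^4 + 7*g^3 + 2*g^2 - 64*g - 96) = (g - 3)*(g - 1)*(g^3 + 10*g^2 + 32*g + 32) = (g - 3)*(g - 1)*(g + 2)*(g^2 + 8*g + 16) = (g - 3)*(g - 1)*(g + 2)*(g + 4)*(g + 4)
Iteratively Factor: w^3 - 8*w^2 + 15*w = (w - 3)*(w^2 - 5*w) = w*(w - 3)*(w - 5)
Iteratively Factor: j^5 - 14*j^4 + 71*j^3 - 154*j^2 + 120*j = (j)*(j^4 - 14*j^3 + 71*j^2 - 154*j + 120) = j*(j - 4)*(j^3 - 10*j^2 + 31*j - 30) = j*(j - 4)*(j - 3)*(j^2 - 7*j + 10) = j*(j - 4)*(j - 3)*(j - 2)*(j - 5)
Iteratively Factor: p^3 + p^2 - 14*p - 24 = (p - 4)*(p^2 + 5*p + 6) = (p - 4)*(p + 2)*(p + 3)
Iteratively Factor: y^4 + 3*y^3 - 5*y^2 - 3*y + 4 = (y + 1)*(y^3 + 2*y^2 - 7*y + 4) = (y - 1)*(y + 1)*(y^2 + 3*y - 4) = (y - 1)*(y + 1)*(y + 4)*(y - 1)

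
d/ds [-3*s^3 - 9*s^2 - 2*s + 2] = -9*s^2 - 18*s - 2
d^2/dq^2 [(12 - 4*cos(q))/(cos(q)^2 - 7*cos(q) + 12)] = 4*(cos(q)^2 + 4*cos(q) - 2)/(cos(q) - 4)^3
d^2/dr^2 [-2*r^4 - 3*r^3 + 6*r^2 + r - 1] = -24*r^2 - 18*r + 12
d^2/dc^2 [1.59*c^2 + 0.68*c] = 3.18000000000000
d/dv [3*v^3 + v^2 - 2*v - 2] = 9*v^2 + 2*v - 2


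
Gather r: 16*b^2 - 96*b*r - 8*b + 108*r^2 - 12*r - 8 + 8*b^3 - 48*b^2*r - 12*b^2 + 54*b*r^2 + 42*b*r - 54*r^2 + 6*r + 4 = 8*b^3 + 4*b^2 - 8*b + r^2*(54*b + 54) + r*(-48*b^2 - 54*b - 6) - 4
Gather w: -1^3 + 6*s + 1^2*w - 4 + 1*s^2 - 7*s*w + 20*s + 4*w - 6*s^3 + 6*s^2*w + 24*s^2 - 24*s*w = -6*s^3 + 25*s^2 + 26*s + w*(6*s^2 - 31*s + 5) - 5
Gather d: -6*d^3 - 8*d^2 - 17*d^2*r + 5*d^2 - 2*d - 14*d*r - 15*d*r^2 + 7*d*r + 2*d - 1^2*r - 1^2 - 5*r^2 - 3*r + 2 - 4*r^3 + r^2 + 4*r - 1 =-6*d^3 + d^2*(-17*r - 3) + d*(-15*r^2 - 7*r) - 4*r^3 - 4*r^2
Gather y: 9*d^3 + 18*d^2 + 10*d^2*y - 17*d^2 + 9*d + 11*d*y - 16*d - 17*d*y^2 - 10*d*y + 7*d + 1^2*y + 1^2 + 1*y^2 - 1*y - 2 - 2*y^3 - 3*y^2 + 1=9*d^3 + d^2 - 2*y^3 + y^2*(-17*d - 2) + y*(10*d^2 + d)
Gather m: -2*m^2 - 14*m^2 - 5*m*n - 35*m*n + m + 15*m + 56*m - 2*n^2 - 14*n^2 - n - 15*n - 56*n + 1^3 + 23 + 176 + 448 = -16*m^2 + m*(72 - 40*n) - 16*n^2 - 72*n + 648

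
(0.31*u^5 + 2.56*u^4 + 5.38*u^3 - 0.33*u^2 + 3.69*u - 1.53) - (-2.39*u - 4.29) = 0.31*u^5 + 2.56*u^4 + 5.38*u^3 - 0.33*u^2 + 6.08*u + 2.76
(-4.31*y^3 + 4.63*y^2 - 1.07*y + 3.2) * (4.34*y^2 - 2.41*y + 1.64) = -18.7054*y^5 + 30.4813*y^4 - 22.8705*y^3 + 24.0599*y^2 - 9.4668*y + 5.248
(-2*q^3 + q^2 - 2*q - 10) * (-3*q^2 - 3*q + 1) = 6*q^5 + 3*q^4 + q^3 + 37*q^2 + 28*q - 10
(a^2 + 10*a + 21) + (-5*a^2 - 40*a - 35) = -4*a^2 - 30*a - 14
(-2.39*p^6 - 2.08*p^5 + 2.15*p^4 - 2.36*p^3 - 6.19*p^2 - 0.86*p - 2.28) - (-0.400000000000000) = -2.39*p^6 - 2.08*p^5 + 2.15*p^4 - 2.36*p^3 - 6.19*p^2 - 0.86*p - 1.88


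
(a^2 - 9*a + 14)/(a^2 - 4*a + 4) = (a - 7)/(a - 2)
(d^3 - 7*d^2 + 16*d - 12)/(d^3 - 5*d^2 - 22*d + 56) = (d^2 - 5*d + 6)/(d^2 - 3*d - 28)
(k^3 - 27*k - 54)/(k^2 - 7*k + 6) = (k^2 + 6*k + 9)/(k - 1)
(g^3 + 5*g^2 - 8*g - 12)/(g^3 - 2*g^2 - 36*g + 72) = (g + 1)/(g - 6)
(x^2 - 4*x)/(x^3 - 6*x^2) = (x - 4)/(x*(x - 6))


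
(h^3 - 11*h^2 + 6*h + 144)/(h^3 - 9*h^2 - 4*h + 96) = (h - 6)/(h - 4)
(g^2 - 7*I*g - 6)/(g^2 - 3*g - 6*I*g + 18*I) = (g - I)/(g - 3)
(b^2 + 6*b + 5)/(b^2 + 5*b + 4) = (b + 5)/(b + 4)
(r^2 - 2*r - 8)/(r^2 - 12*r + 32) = (r + 2)/(r - 8)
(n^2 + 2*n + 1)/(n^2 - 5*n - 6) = (n + 1)/(n - 6)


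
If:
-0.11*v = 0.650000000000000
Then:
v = -5.91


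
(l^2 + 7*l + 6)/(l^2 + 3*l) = (l^2 + 7*l + 6)/(l*(l + 3))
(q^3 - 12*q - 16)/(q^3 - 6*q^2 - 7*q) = (-q^3 + 12*q + 16)/(q*(-q^2 + 6*q + 7))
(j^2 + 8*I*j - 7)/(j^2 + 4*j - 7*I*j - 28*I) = (j^2 + 8*I*j - 7)/(j^2 + j*(4 - 7*I) - 28*I)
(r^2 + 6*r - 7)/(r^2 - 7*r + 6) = (r + 7)/(r - 6)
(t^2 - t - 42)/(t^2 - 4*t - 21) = (t + 6)/(t + 3)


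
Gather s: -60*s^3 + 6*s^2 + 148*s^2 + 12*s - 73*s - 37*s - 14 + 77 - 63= -60*s^3 + 154*s^2 - 98*s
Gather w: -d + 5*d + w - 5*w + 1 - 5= 4*d - 4*w - 4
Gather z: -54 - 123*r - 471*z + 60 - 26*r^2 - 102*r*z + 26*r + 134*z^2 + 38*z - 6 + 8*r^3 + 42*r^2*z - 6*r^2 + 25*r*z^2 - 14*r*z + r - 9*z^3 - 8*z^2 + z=8*r^3 - 32*r^2 - 96*r - 9*z^3 + z^2*(25*r + 126) + z*(42*r^2 - 116*r - 432)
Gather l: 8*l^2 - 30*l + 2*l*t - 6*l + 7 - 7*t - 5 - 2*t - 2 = 8*l^2 + l*(2*t - 36) - 9*t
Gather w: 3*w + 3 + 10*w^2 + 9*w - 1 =10*w^2 + 12*w + 2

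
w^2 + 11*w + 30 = (w + 5)*(w + 6)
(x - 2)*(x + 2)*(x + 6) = x^3 + 6*x^2 - 4*x - 24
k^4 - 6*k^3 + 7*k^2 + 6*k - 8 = (k - 4)*(k - 2)*(k - 1)*(k + 1)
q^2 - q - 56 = (q - 8)*(q + 7)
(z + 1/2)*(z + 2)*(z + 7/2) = z^3 + 6*z^2 + 39*z/4 + 7/2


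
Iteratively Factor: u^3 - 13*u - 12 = (u + 1)*(u^2 - u - 12) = (u - 4)*(u + 1)*(u + 3)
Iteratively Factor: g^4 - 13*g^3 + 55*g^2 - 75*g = (g - 3)*(g^3 - 10*g^2 + 25*g) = g*(g - 3)*(g^2 - 10*g + 25) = g*(g - 5)*(g - 3)*(g - 5)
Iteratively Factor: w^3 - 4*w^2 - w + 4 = (w - 4)*(w^2 - 1) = (w - 4)*(w + 1)*(w - 1)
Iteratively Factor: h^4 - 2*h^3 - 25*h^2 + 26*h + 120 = (h + 2)*(h^3 - 4*h^2 - 17*h + 60) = (h + 2)*(h + 4)*(h^2 - 8*h + 15) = (h - 3)*(h + 2)*(h + 4)*(h - 5)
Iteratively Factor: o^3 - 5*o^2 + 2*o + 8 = (o - 2)*(o^2 - 3*o - 4) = (o - 4)*(o - 2)*(o + 1)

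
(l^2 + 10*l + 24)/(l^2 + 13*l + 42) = (l + 4)/(l + 7)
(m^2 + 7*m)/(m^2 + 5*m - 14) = m/(m - 2)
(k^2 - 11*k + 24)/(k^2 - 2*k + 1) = (k^2 - 11*k + 24)/(k^2 - 2*k + 1)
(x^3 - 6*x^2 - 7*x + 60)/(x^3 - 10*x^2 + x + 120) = (x - 4)/(x - 8)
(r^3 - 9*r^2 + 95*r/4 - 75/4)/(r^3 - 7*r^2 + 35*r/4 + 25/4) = (2*r - 3)/(2*r + 1)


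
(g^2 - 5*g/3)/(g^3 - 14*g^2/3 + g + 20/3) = g/(g^2 - 3*g - 4)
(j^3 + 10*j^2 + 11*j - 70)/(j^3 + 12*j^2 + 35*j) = (j - 2)/j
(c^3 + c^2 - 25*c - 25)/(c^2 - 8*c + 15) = (c^2 + 6*c + 5)/(c - 3)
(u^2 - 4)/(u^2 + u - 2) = (u - 2)/(u - 1)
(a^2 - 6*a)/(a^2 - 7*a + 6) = a/(a - 1)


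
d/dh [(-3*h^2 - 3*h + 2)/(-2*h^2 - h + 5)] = (-3*h^2 - 22*h - 13)/(4*h^4 + 4*h^3 - 19*h^2 - 10*h + 25)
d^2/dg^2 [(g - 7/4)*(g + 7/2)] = 2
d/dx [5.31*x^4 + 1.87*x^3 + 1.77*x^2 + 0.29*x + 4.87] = 21.24*x^3 + 5.61*x^2 + 3.54*x + 0.29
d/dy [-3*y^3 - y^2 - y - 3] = -9*y^2 - 2*y - 1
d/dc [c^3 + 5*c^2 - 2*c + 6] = 3*c^2 + 10*c - 2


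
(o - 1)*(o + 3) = o^2 + 2*o - 3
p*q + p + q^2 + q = (p + q)*(q + 1)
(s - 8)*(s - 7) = s^2 - 15*s + 56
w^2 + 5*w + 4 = (w + 1)*(w + 4)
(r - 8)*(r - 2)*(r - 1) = r^3 - 11*r^2 + 26*r - 16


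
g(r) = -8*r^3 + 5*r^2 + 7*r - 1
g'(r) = -24*r^2 + 10*r + 7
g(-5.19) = 1215.74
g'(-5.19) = -691.37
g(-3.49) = 375.54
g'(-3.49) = -320.22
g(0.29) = 1.26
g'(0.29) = 7.88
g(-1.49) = 26.13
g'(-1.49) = -61.18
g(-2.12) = 82.86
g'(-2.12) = -122.07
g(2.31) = -56.76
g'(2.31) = -97.97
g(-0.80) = 0.70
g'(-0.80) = -16.36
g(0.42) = 2.23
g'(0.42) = 6.97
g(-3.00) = 239.00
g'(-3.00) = -239.00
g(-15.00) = 28019.00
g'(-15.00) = -5543.00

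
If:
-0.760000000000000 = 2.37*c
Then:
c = -0.32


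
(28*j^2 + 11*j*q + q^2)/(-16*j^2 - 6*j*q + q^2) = (28*j^2 + 11*j*q + q^2)/(-16*j^2 - 6*j*q + q^2)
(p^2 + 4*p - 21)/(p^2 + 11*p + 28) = (p - 3)/(p + 4)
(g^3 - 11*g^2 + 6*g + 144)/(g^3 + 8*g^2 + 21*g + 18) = (g^2 - 14*g + 48)/(g^2 + 5*g + 6)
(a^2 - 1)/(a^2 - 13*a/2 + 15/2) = 2*(a^2 - 1)/(2*a^2 - 13*a + 15)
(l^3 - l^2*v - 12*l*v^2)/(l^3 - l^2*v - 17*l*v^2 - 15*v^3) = l*(-l + 4*v)/(-l^2 + 4*l*v + 5*v^2)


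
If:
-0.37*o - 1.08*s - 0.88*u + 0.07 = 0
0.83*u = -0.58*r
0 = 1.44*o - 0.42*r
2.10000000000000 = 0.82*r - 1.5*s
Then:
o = 5.53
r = 18.97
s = 8.97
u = -13.26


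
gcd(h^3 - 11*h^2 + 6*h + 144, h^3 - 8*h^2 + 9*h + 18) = h - 6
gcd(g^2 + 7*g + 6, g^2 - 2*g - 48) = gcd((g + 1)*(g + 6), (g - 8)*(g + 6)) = g + 6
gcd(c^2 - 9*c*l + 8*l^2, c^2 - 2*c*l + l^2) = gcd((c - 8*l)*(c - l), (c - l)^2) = c - l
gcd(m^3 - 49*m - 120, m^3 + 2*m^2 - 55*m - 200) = m^2 - 3*m - 40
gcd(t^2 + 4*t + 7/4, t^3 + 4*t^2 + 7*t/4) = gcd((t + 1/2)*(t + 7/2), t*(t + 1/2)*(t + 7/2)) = t^2 + 4*t + 7/4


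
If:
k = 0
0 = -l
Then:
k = 0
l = 0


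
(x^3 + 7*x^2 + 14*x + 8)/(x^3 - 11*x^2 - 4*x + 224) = (x^2 + 3*x + 2)/(x^2 - 15*x + 56)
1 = 1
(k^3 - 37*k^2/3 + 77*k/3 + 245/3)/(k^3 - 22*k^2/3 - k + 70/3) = (k - 7)/(k - 2)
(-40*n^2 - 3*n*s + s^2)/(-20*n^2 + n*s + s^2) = (-8*n + s)/(-4*n + s)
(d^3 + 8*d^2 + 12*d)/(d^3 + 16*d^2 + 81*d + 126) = d*(d + 2)/(d^2 + 10*d + 21)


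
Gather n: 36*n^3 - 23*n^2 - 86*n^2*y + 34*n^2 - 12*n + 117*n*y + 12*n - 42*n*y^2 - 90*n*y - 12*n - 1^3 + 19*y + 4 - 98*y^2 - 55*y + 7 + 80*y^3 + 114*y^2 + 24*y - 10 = 36*n^3 + n^2*(11 - 86*y) + n*(-42*y^2 + 27*y - 12) + 80*y^3 + 16*y^2 - 12*y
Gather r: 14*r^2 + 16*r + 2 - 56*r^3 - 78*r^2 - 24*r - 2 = -56*r^3 - 64*r^2 - 8*r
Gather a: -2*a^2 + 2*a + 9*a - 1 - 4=-2*a^2 + 11*a - 5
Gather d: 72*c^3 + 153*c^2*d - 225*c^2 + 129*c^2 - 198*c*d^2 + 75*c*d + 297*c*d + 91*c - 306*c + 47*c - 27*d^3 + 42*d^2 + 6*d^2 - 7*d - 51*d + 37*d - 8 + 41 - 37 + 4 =72*c^3 - 96*c^2 - 168*c - 27*d^3 + d^2*(48 - 198*c) + d*(153*c^2 + 372*c - 21)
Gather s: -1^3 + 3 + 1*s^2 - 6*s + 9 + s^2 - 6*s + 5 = 2*s^2 - 12*s + 16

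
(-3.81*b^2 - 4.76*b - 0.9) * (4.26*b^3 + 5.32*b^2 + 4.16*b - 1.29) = -16.2306*b^5 - 40.5468*b^4 - 45.0068*b^3 - 19.6747*b^2 + 2.3964*b + 1.161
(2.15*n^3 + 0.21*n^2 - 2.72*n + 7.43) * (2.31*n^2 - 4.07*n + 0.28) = 4.9665*n^5 - 8.2654*n^4 - 6.5359*n^3 + 28.2925*n^2 - 31.0017*n + 2.0804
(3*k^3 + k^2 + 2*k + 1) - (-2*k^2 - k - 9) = 3*k^3 + 3*k^2 + 3*k + 10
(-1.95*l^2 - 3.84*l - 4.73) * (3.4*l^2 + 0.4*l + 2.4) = -6.63*l^4 - 13.836*l^3 - 22.298*l^2 - 11.108*l - 11.352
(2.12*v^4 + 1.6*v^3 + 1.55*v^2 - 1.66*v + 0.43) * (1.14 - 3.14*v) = -6.6568*v^5 - 2.6072*v^4 - 3.043*v^3 + 6.9794*v^2 - 3.2426*v + 0.4902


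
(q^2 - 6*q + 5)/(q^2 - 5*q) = (q - 1)/q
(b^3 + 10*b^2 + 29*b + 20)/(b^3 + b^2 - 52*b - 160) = (b + 1)/(b - 8)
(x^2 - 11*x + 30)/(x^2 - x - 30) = (x - 5)/(x + 5)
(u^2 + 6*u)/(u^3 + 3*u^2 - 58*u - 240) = u/(u^2 - 3*u - 40)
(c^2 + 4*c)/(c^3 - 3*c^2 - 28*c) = 1/(c - 7)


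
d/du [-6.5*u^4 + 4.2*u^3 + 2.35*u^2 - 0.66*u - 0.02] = -26.0*u^3 + 12.6*u^2 + 4.7*u - 0.66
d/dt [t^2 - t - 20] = 2*t - 1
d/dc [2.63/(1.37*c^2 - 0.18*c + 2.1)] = (0.4734 - 7.2062*c)/(1.37*c^2 - 0.18*c + 2.1)^2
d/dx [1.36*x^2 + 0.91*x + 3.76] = 2.72*x + 0.91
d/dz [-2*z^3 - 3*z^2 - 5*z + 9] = -6*z^2 - 6*z - 5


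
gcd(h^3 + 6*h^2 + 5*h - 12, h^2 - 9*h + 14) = 1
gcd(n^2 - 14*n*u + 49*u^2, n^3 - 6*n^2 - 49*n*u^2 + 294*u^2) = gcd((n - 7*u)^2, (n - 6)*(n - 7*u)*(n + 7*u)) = -n + 7*u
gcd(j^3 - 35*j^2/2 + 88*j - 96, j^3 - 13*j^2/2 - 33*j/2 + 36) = j^2 - 19*j/2 + 12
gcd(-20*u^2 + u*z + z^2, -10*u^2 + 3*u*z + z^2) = 5*u + z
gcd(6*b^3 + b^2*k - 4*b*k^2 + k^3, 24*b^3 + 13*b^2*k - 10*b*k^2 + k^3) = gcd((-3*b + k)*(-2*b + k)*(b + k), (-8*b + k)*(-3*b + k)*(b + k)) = 3*b^2 + 2*b*k - k^2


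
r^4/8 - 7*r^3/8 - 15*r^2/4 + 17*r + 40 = (r/4 + 1)*(r/2 + 1)*(r - 8)*(r - 5)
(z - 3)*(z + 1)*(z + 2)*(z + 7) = z^4 + 7*z^3 - 7*z^2 - 55*z - 42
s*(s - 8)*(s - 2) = s^3 - 10*s^2 + 16*s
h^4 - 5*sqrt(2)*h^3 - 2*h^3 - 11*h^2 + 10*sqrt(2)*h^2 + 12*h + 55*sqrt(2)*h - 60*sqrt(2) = (h - 4)*(h - 1)*(h + 3)*(h - 5*sqrt(2))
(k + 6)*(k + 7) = k^2 + 13*k + 42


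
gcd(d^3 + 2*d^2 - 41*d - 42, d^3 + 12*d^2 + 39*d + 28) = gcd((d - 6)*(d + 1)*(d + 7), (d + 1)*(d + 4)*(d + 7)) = d^2 + 8*d + 7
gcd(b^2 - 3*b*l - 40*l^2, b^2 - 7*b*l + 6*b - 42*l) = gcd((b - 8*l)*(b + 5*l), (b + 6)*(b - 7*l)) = 1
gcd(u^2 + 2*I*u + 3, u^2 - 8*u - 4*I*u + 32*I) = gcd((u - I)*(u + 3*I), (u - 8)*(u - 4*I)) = 1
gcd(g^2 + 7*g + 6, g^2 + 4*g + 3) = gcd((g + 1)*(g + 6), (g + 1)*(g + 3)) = g + 1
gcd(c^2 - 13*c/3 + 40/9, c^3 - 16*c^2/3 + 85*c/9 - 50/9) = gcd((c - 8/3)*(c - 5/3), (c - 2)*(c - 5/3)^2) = c - 5/3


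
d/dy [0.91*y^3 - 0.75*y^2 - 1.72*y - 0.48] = 2.73*y^2 - 1.5*y - 1.72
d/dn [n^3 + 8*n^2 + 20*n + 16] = 3*n^2 + 16*n + 20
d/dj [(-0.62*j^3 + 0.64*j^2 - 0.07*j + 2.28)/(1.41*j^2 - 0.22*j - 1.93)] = (-0.8742*j^4 + 0.2728*j^3 + 3.5477*j^2 - 8.9*j + 0.6367)/(1.9881*j^4 - 0.6204*j^3 - 5.3942*j^2 + 0.8492*j + 3.7249)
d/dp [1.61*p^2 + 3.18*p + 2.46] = 3.22*p + 3.18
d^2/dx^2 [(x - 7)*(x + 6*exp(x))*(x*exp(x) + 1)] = x^3*exp(x) + 24*x^2*exp(2*x) - x^2*exp(x) - 120*x*exp(2*x) - 16*x*exp(x) - 156*exp(2*x) - 44*exp(x) + 2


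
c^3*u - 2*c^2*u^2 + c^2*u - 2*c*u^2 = c*(c - 2*u)*(c*u + u)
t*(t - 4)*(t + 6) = t^3 + 2*t^2 - 24*t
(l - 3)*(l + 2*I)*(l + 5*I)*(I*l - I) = I*l^4 - 7*l^3 - 4*I*l^3 + 28*l^2 - 7*I*l^2 - 21*l + 40*I*l - 30*I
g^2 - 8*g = g*(g - 8)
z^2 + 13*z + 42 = (z + 6)*(z + 7)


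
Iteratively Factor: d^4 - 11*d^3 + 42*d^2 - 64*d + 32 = (d - 2)*(d^3 - 9*d^2 + 24*d - 16) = (d - 4)*(d - 2)*(d^2 - 5*d + 4) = (d - 4)*(d - 2)*(d - 1)*(d - 4)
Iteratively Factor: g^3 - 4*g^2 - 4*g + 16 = (g + 2)*(g^2 - 6*g + 8) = (g - 2)*(g + 2)*(g - 4)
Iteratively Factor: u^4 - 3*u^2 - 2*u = (u + 1)*(u^3 - u^2 - 2*u) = (u + 1)^2*(u^2 - 2*u) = u*(u + 1)^2*(u - 2)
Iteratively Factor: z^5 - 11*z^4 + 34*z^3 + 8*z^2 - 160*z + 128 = (z - 4)*(z^4 - 7*z^3 + 6*z^2 + 32*z - 32) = (z - 4)*(z + 2)*(z^3 - 9*z^2 + 24*z - 16) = (z - 4)^2*(z + 2)*(z^2 - 5*z + 4) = (z - 4)^2*(z - 1)*(z + 2)*(z - 4)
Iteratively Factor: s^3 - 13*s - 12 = (s - 4)*(s^2 + 4*s + 3) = (s - 4)*(s + 1)*(s + 3)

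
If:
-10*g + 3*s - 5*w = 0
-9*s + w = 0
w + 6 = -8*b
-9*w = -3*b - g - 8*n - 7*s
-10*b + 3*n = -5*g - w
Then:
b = -462/1061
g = 1246/1061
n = -8180/3183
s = -890/3183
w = -2670/1061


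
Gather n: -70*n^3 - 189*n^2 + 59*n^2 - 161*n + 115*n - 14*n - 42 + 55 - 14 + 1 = -70*n^3 - 130*n^2 - 60*n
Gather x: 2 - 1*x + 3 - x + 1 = 6 - 2*x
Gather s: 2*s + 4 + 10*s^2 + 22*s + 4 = 10*s^2 + 24*s + 8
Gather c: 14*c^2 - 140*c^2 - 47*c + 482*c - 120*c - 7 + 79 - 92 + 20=-126*c^2 + 315*c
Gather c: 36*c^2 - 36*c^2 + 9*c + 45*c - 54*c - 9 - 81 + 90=0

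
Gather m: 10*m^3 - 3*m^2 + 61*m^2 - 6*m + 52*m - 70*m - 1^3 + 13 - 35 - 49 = 10*m^3 + 58*m^2 - 24*m - 72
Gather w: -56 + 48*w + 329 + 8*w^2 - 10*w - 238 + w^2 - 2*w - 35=9*w^2 + 36*w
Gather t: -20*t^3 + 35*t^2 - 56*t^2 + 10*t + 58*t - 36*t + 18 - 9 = -20*t^3 - 21*t^2 + 32*t + 9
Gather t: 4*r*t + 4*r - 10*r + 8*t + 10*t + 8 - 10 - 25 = -6*r + t*(4*r + 18) - 27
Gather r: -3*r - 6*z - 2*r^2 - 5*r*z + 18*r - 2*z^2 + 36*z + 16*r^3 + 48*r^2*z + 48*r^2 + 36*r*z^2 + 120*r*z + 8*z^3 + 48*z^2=16*r^3 + r^2*(48*z + 46) + r*(36*z^2 + 115*z + 15) + 8*z^3 + 46*z^2 + 30*z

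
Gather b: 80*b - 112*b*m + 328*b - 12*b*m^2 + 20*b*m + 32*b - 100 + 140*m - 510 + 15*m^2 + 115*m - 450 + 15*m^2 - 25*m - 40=b*(-12*m^2 - 92*m + 440) + 30*m^2 + 230*m - 1100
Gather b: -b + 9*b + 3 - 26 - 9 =8*b - 32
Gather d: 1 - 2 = -1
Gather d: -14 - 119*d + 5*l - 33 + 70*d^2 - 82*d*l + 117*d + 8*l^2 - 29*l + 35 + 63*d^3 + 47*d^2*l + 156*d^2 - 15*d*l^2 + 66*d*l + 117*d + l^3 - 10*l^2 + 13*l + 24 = 63*d^3 + d^2*(47*l + 226) + d*(-15*l^2 - 16*l + 115) + l^3 - 2*l^2 - 11*l + 12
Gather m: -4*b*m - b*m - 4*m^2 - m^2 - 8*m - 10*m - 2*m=-5*m^2 + m*(-5*b - 20)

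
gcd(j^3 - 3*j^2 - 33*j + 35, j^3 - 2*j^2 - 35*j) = j^2 - 2*j - 35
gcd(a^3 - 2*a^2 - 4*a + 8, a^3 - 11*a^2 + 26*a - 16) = a - 2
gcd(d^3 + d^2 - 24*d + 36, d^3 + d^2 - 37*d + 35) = 1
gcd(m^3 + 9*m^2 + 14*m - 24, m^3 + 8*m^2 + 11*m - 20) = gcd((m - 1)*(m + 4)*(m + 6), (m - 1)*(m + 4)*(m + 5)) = m^2 + 3*m - 4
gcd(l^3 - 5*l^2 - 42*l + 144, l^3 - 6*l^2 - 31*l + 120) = l^2 - 11*l + 24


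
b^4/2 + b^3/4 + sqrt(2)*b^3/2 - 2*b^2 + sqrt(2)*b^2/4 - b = b*(b/2 + sqrt(2))*(b + 1/2)*(b - sqrt(2))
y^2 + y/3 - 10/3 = (y - 5/3)*(y + 2)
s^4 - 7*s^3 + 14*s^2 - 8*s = s*(s - 4)*(s - 2)*(s - 1)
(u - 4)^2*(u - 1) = u^3 - 9*u^2 + 24*u - 16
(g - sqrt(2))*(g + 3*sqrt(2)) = g^2 + 2*sqrt(2)*g - 6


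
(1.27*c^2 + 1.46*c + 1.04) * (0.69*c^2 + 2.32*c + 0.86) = 0.8763*c^4 + 3.9538*c^3 + 5.197*c^2 + 3.6684*c + 0.8944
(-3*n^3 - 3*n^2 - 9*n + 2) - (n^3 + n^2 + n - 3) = -4*n^3 - 4*n^2 - 10*n + 5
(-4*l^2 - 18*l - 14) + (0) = -4*l^2 - 18*l - 14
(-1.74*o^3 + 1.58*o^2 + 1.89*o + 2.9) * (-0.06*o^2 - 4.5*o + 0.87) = 0.1044*o^5 + 7.7352*o^4 - 8.7372*o^3 - 7.3044*o^2 - 11.4057*o + 2.523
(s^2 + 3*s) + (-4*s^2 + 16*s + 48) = -3*s^2 + 19*s + 48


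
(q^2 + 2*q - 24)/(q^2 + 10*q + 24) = (q - 4)/(q + 4)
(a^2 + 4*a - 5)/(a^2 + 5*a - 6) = (a + 5)/(a + 6)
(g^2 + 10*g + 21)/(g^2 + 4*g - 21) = (g + 3)/(g - 3)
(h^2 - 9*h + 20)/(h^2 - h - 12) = (h - 5)/(h + 3)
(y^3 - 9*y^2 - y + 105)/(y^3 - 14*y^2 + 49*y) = (y^2 - 2*y - 15)/(y*(y - 7))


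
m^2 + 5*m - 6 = (m - 1)*(m + 6)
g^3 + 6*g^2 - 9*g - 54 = (g - 3)*(g + 3)*(g + 6)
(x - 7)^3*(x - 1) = x^4 - 22*x^3 + 168*x^2 - 490*x + 343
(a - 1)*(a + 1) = a^2 - 1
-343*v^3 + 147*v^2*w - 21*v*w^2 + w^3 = (-7*v + w)^3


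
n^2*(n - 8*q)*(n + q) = n^4 - 7*n^3*q - 8*n^2*q^2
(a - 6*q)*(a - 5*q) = a^2 - 11*a*q + 30*q^2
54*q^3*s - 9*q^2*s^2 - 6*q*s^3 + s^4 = s*(-6*q + s)*(-3*q + s)*(3*q + s)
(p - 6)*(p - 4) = p^2 - 10*p + 24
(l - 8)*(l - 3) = l^2 - 11*l + 24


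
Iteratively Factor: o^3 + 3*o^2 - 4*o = (o - 1)*(o^2 + 4*o) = (o - 1)*(o + 4)*(o)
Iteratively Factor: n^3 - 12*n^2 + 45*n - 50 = (n - 5)*(n^2 - 7*n + 10) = (n - 5)^2*(n - 2)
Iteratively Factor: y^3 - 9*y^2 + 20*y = (y - 5)*(y^2 - 4*y) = (y - 5)*(y - 4)*(y)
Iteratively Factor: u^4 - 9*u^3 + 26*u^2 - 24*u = (u - 2)*(u^3 - 7*u^2 + 12*u) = (u - 3)*(u - 2)*(u^2 - 4*u) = u*(u - 3)*(u - 2)*(u - 4)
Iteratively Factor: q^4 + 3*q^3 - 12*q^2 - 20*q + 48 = (q - 2)*(q^3 + 5*q^2 - 2*q - 24) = (q - 2)*(q + 4)*(q^2 + q - 6) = (q - 2)^2*(q + 4)*(q + 3)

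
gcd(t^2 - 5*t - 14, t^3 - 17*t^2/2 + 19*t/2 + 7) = t - 7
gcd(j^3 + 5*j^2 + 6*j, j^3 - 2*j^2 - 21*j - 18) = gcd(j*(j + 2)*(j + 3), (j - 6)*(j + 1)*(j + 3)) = j + 3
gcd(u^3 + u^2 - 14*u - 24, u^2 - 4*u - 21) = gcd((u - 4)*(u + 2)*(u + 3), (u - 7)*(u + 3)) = u + 3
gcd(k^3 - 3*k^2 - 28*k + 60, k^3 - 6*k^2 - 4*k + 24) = k^2 - 8*k + 12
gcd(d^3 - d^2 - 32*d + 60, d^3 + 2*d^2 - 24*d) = d + 6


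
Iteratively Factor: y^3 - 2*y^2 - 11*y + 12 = (y + 3)*(y^2 - 5*y + 4) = (y - 1)*(y + 3)*(y - 4)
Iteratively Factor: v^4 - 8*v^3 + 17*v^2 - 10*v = (v - 5)*(v^3 - 3*v^2 + 2*v) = (v - 5)*(v - 1)*(v^2 - 2*v) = v*(v - 5)*(v - 1)*(v - 2)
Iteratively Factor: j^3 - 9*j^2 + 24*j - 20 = (j - 5)*(j^2 - 4*j + 4) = (j - 5)*(j - 2)*(j - 2)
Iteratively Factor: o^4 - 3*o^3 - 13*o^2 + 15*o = (o)*(o^3 - 3*o^2 - 13*o + 15) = o*(o - 5)*(o^2 + 2*o - 3) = o*(o - 5)*(o - 1)*(o + 3)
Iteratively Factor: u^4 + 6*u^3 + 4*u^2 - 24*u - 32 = (u + 2)*(u^3 + 4*u^2 - 4*u - 16) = (u + 2)*(u + 4)*(u^2 - 4) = (u + 2)^2*(u + 4)*(u - 2)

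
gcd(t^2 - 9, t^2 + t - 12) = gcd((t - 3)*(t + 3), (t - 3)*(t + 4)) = t - 3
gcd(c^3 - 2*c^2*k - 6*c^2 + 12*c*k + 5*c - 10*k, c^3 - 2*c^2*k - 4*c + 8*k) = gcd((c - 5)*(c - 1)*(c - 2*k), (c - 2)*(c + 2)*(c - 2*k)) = c - 2*k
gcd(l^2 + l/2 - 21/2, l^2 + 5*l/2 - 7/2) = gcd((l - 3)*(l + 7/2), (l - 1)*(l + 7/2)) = l + 7/2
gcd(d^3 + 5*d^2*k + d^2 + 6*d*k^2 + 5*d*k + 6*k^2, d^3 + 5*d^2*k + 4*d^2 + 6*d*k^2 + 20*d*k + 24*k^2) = d^2 + 5*d*k + 6*k^2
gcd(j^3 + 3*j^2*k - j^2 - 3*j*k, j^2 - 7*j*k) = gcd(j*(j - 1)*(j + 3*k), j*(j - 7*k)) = j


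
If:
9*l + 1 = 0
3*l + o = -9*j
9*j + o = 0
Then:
No Solution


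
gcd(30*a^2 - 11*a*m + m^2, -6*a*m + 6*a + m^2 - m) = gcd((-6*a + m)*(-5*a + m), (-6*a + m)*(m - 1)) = 6*a - m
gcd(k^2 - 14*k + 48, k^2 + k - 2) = 1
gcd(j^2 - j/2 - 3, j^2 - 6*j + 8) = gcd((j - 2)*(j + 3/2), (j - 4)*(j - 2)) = j - 2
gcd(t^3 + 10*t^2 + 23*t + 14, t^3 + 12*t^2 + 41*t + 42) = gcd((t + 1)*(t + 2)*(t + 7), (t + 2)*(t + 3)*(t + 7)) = t^2 + 9*t + 14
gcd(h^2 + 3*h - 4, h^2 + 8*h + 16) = h + 4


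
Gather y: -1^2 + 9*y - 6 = 9*y - 7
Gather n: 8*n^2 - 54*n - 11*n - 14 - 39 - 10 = 8*n^2 - 65*n - 63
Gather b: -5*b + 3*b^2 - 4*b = 3*b^2 - 9*b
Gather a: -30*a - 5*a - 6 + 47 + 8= 49 - 35*a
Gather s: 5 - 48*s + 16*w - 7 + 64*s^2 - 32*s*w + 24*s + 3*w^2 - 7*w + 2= 64*s^2 + s*(-32*w - 24) + 3*w^2 + 9*w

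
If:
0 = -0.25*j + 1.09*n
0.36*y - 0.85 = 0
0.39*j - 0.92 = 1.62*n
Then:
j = 49.89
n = 11.44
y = 2.36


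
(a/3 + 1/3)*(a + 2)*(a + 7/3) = a^3/3 + 16*a^2/9 + 3*a + 14/9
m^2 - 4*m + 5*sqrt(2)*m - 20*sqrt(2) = (m - 4)*(m + 5*sqrt(2))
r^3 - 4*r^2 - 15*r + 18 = (r - 6)*(r - 1)*(r + 3)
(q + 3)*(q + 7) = q^2 + 10*q + 21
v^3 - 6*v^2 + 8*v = v*(v - 4)*(v - 2)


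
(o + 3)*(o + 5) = o^2 + 8*o + 15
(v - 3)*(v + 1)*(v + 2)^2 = v^4 + 2*v^3 - 7*v^2 - 20*v - 12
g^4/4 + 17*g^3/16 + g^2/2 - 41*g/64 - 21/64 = (g/4 + 1/4)*(g - 3/4)*(g + 1/2)*(g + 7/2)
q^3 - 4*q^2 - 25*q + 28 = (q - 7)*(q - 1)*(q + 4)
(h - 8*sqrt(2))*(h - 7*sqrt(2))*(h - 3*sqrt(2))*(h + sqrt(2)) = h^4 - 17*sqrt(2)*h^3 + 166*h^2 - 134*sqrt(2)*h - 672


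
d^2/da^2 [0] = 0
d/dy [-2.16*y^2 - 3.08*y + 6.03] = -4.32*y - 3.08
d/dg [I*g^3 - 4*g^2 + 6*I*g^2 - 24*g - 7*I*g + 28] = 3*I*g^2 + g*(-8 + 12*I) - 24 - 7*I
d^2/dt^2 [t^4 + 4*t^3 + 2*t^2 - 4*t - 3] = 12*t^2 + 24*t + 4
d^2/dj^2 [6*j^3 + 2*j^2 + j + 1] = 36*j + 4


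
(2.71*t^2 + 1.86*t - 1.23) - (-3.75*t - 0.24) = 2.71*t^2 + 5.61*t - 0.99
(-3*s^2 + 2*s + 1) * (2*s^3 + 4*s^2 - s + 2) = -6*s^5 - 8*s^4 + 13*s^3 - 4*s^2 + 3*s + 2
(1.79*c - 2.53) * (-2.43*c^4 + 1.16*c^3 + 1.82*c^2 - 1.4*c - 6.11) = -4.3497*c^5 + 8.2243*c^4 + 0.323*c^3 - 7.1106*c^2 - 7.3949*c + 15.4583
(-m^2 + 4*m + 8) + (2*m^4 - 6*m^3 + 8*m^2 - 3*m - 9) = 2*m^4 - 6*m^3 + 7*m^2 + m - 1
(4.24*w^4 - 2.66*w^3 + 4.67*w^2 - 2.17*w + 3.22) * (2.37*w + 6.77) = 10.0488*w^5 + 22.4006*w^4 - 6.9403*w^3 + 26.473*w^2 - 7.0595*w + 21.7994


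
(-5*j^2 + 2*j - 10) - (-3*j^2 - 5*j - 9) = -2*j^2 + 7*j - 1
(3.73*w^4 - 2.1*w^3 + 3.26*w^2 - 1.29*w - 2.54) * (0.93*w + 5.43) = 3.4689*w^5 + 18.3009*w^4 - 8.3712*w^3 + 16.5021*w^2 - 9.3669*w - 13.7922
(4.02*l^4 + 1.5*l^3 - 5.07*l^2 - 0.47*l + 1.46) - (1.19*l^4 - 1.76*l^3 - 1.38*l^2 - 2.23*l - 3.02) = 2.83*l^4 + 3.26*l^3 - 3.69*l^2 + 1.76*l + 4.48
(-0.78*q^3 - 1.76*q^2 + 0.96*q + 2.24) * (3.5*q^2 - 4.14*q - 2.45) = -2.73*q^5 - 2.9308*q^4 + 12.5574*q^3 + 8.1776*q^2 - 11.6256*q - 5.488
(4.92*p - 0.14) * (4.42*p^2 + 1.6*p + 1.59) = 21.7464*p^3 + 7.2532*p^2 + 7.5988*p - 0.2226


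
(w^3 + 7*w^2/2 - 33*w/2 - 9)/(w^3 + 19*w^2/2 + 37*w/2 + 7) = (w^2 + 3*w - 18)/(w^2 + 9*w + 14)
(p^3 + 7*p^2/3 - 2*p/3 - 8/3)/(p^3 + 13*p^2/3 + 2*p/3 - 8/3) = (3*p^3 + 7*p^2 - 2*p - 8)/(3*p^3 + 13*p^2 + 2*p - 8)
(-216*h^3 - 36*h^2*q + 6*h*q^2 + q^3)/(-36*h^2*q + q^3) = (6*h + q)/q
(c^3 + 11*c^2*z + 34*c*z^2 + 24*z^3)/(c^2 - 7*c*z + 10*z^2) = (c^3 + 11*c^2*z + 34*c*z^2 + 24*z^3)/(c^2 - 7*c*z + 10*z^2)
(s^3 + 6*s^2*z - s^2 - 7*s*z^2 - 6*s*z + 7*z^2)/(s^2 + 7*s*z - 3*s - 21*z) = (s^2 - s*z - s + z)/(s - 3)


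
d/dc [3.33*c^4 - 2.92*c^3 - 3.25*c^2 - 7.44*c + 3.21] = 13.32*c^3 - 8.76*c^2 - 6.5*c - 7.44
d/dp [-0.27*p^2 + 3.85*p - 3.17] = 3.85 - 0.54*p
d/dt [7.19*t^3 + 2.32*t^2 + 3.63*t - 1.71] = 21.57*t^2 + 4.64*t + 3.63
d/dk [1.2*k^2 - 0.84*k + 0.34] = 2.4*k - 0.84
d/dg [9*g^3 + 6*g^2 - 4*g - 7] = 27*g^2 + 12*g - 4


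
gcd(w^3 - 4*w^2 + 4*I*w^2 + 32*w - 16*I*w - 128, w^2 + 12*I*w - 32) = w + 8*I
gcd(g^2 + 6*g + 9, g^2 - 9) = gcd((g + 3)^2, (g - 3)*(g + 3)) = g + 3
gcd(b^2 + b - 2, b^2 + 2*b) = b + 2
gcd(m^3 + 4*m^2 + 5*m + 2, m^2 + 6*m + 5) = m + 1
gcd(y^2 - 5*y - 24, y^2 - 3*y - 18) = y + 3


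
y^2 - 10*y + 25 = (y - 5)^2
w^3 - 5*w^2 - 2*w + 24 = (w - 4)*(w - 3)*(w + 2)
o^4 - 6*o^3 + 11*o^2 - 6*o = o*(o - 3)*(o - 2)*(o - 1)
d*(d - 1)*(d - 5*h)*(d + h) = d^4 - 4*d^3*h - d^3 - 5*d^2*h^2 + 4*d^2*h + 5*d*h^2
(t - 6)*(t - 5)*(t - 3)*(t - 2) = t^4 - 16*t^3 + 91*t^2 - 216*t + 180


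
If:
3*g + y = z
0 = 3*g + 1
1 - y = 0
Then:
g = -1/3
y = 1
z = 0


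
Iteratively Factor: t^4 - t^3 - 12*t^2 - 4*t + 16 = (t + 2)*(t^3 - 3*t^2 - 6*t + 8) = (t - 4)*(t + 2)*(t^2 + t - 2) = (t - 4)*(t - 1)*(t + 2)*(t + 2)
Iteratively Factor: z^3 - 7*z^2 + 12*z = (z - 3)*(z^2 - 4*z) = z*(z - 3)*(z - 4)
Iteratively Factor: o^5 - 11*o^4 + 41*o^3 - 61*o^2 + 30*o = (o - 5)*(o^4 - 6*o^3 + 11*o^2 - 6*o) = (o - 5)*(o - 3)*(o^3 - 3*o^2 + 2*o) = (o - 5)*(o - 3)*(o - 2)*(o^2 - o) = o*(o - 5)*(o - 3)*(o - 2)*(o - 1)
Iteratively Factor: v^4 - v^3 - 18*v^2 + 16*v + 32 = (v + 1)*(v^3 - 2*v^2 - 16*v + 32) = (v + 1)*(v + 4)*(v^2 - 6*v + 8) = (v - 2)*(v + 1)*(v + 4)*(v - 4)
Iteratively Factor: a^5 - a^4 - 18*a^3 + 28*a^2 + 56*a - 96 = (a - 2)*(a^4 + a^3 - 16*a^2 - 4*a + 48) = (a - 2)*(a + 4)*(a^3 - 3*a^2 - 4*a + 12) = (a - 3)*(a - 2)*(a + 4)*(a^2 - 4) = (a - 3)*(a - 2)^2*(a + 4)*(a + 2)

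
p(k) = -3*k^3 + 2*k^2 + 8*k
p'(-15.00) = -2077.00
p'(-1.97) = -34.81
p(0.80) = 6.14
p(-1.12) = -2.24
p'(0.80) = 5.44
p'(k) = -9*k^2 + 4*k + 8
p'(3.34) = -79.04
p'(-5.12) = -248.41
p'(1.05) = 2.28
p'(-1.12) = -7.77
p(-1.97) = 14.94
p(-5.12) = 414.12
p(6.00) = -528.00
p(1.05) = 7.13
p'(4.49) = -155.48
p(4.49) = -195.32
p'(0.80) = 5.44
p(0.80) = 6.14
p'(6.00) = -292.00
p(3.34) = -62.75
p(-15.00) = 10455.00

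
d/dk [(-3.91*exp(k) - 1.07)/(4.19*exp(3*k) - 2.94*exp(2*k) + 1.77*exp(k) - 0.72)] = (32.7658*exp(3*k) + 1.9545*exp(2*k) - 6.2916*exp(k) + 4.7091)*exp(k)/(17.5561*exp(6*k) - 24.6372*exp(5*k) + 23.4762*exp(4*k) - 16.4412*exp(3*k) + 7.3665*exp(2*k) - 2.5488*exp(k) + 0.5184)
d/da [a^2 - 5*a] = 2*a - 5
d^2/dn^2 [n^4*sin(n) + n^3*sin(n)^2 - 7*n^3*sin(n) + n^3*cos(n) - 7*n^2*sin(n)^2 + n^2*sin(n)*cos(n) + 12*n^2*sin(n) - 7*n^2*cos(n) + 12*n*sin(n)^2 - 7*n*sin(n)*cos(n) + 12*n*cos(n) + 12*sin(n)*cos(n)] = -n^4*sin(n) + 7*sqrt(2)*n^3*sin(n + pi/4) + 2*n^3*cos(2*n) - 6*n^2*sin(n) + 4*n^2*sin(2*n) - 35*n^2*cos(n) - 14*n^2*cos(2*n) - 14*n*sin(n) - 14*n*sin(2*n) + 42*n*cos(n) + 25*n*cos(2*n) + 3*n + sin(2*n) - 14*cos(n) - 7*cos(2*n) - 7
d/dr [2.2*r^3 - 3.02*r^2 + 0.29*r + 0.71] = 6.6*r^2 - 6.04*r + 0.29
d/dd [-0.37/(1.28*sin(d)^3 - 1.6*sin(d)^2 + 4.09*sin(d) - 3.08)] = (1.4208*sin(d)^2 - 1.184*sin(d) + 1.5133)*cos(d)/(1.28*sin(d)^3 - 1.6*sin(d)^2 + 4.09*sin(d) - 3.08)^2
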